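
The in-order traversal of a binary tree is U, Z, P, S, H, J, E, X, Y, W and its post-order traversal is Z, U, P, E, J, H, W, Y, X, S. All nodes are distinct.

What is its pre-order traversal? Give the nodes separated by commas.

S, P, U, Z, X, H, J, E, Y, W

The last element of post-order is the root; it splits in-order into left and right subtrees.
Root S: left subtree has 3 nodes {U, Z, P}, right has 6 {H, J, E, X, Y, W}.
  Root P: left subtree has 2 nodes {U, Z}, right has 0 { }.
    Root U: left subtree has 0 nodes { }, right has 1 {Z}.
  Root X: left subtree has 3 nodes {H, J, E}, right has 2 {Y, W}.
    Root H: left subtree has 0 nodes { }, right has 2 {J, E}.
      Root J: left subtree has 0 nodes { }, right has 1 {E}.
    Root Y: left subtree has 0 nodes { }, right has 1 {W}.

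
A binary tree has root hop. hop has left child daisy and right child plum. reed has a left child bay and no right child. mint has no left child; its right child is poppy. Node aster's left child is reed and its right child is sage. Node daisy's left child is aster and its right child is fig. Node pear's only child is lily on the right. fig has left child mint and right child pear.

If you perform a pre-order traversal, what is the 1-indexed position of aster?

Pre-order visits the node, then its left subtree, then its right subtree.
Visit hop.
At hop: go left to daisy.
  Visit daisy.
  At daisy: go left to aster.
    Visit aster.
    At aster: go left to reed.
      Visit reed.
      At reed: go left to bay.
        bay is a leaf — visit bay.
      At reed: no right child.
    At aster: go right to sage.
      sage is a leaf — visit sage.
  At daisy: go right to fig.
    Visit fig.
    At fig: go left to mint.
      Visit mint.
      At mint: no left child.
      At mint: go right to poppy.
        poppy is a leaf — visit poppy.
    At fig: go right to pear.
      Visit pear.
      At pear: no left child.
      At pear: go right to lily.
        lily is a leaf — visit lily.
At hop: go right to plum.
  plum is a leaf — visit plum.
Full pre-order sequence: hop, daisy, aster, reed, bay, sage, fig, mint, poppy, pear, lily, plum.

3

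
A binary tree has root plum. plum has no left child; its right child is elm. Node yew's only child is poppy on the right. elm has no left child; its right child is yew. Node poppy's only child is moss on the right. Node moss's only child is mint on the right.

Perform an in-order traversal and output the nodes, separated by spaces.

plum elm yew poppy moss mint

In-order visits the left subtree, then the node, then the right subtree.
At plum: no left child.
Visit plum.
At plum: go right to elm.
  At elm: no left child.
  Visit elm.
  At elm: go right to yew.
    At yew: no left child.
    Visit yew.
    At yew: go right to poppy.
      At poppy: no left child.
      Visit poppy.
      At poppy: go right to moss.
        At moss: no left child.
        Visit moss.
        At moss: go right to mint.
          mint is a leaf — visit mint.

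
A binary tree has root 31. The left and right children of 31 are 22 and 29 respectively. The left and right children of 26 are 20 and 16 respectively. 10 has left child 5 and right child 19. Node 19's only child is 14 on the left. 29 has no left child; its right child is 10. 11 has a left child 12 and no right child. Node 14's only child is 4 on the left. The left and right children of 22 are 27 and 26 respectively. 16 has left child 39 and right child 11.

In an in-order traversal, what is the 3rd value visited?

20

In-order visits the left subtree, then the node, then the right subtree.
At 31: go left to 22.
  At 22: go left to 27.
    27 is a leaf — visit 27.
  Visit 22.
  At 22: go right to 26.
    At 26: go left to 20.
      20 is a leaf — visit 20.
    Visit 26.
    At 26: go right to 16.
      At 16: go left to 39.
        39 is a leaf — visit 39.
      Visit 16.
      At 16: go right to 11.
        At 11: go left to 12.
          12 is a leaf — visit 12.
        Visit 11.
        At 11: no right child.
Visit 31.
At 31: go right to 29.
  At 29: no left child.
  Visit 29.
  At 29: go right to 10.
    At 10: go left to 5.
      5 is a leaf — visit 5.
    Visit 10.
    At 10: go right to 19.
      At 19: go left to 14.
        At 14: go left to 4.
          4 is a leaf — visit 4.
        Visit 14.
        At 14: no right child.
      Visit 19.
      At 19: no right child.
Full in-order sequence: 27, 22, 20, 26, 39, 16, 12, 11, 31, 29, 5, 10, 4, 14, 19.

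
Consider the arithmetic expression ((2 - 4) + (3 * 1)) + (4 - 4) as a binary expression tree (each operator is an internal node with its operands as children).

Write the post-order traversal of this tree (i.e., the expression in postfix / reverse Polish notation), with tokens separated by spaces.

Post-order on an expression tree gives postfix notation: for each operator, emit left operand, right operand, then the operator.

2 4 - 3 1 * + 4 4 - +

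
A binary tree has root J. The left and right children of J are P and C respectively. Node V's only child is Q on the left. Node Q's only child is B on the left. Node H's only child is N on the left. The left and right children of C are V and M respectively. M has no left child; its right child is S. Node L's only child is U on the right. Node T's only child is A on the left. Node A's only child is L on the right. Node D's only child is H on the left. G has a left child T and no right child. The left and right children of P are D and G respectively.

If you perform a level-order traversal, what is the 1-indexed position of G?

5

Level-order visits nodes level by level from the root, left to right within each level.
Level 0: J
Level 1: P, C
Level 2: D, G, V, M
Level 3: H, T, Q, S
Level 4: N, A, B
Level 5: L
Level 6: U
Full level-order sequence: J, P, C, D, G, V, M, H, T, Q, S, N, A, B, L, U.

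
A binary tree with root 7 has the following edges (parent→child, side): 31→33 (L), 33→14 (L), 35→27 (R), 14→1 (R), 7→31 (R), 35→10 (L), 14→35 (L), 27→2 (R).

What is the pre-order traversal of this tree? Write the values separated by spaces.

Pre-order visits the node, then its left subtree, then its right subtree.
Visit 7.
At 7: no left child.
At 7: go right to 31.
  Visit 31.
  At 31: go left to 33.
    Visit 33.
    At 33: go left to 14.
      Visit 14.
      At 14: go left to 35.
        Visit 35.
        At 35: go left to 10.
          10 is a leaf — visit 10.
        At 35: go right to 27.
          Visit 27.
          At 27: no left child.
          At 27: go right to 2.
            2 is a leaf — visit 2.
      At 14: go right to 1.
        1 is a leaf — visit 1.
    At 33: no right child.
  At 31: no right child.

7 31 33 14 35 10 27 2 1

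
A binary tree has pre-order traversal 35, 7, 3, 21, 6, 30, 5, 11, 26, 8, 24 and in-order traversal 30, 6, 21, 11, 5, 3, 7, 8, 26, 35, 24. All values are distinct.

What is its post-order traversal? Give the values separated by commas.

30, 6, 11, 5, 21, 3, 8, 26, 7, 24, 35

The first element of pre-order is the root; it splits in-order into left and right subtrees.
Root 35: left subtree has 9 nodes {30, 6, 21, 11, 5, 3, 7, 8, 26}, right has 1 {24}.
  Root 7: left subtree has 6 nodes {30, 6, 21, 11, 5, 3}, right has 2 {8, 26}.
    Root 3: left subtree has 5 nodes {30, 6, 21, 11, 5}, right has 0 { }.
      Root 21: left subtree has 2 nodes {30, 6}, right has 2 {11, 5}.
        Root 6: left subtree has 1 node {30}, right has 0 { }.
        Root 5: left subtree has 1 node {11}, right has 0 { }.
    Root 26: left subtree has 1 node {8}, right has 0 { }.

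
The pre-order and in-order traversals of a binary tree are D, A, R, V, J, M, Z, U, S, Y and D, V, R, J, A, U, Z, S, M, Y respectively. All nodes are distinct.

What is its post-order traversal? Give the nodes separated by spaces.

V J R U S Z Y M A D

The first element of pre-order is the root; it splits in-order into left and right subtrees.
Root D: left subtree has 0 nodes { }, right has 9 {V, R, J, A, U, Z, S, M, Y}.
  Root A: left subtree has 3 nodes {V, R, J}, right has 5 {U, Z, S, M, Y}.
    Root R: left subtree has 1 node {V}, right has 1 {J}.
    Root M: left subtree has 3 nodes {U, Z, S}, right has 1 {Y}.
      Root Z: left subtree has 1 node {U}, right has 1 {S}.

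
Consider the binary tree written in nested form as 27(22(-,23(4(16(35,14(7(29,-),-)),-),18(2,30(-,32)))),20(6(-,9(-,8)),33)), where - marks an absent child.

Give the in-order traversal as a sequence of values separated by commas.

22, 35, 16, 29, 7, 14, 4, 23, 2, 18, 30, 32, 27, 6, 9, 8, 20, 33

In-order visits the left subtree, then the node, then the right subtree.
At 27: go left to 22.
  At 22: no left child.
  Visit 22.
  At 22: go right to 23.
    At 23: go left to 4.
      At 4: go left to 16.
        At 16: go left to 35.
          35 is a leaf — visit 35.
        Visit 16.
        At 16: go right to 14.
          At 14: go left to 7.
            At 7: go left to 29.
              29 is a leaf — visit 29.
            Visit 7.
            At 7: no right child.
          Visit 14.
          At 14: no right child.
      Visit 4.
      At 4: no right child.
    Visit 23.
    At 23: go right to 18.
      At 18: go left to 2.
        2 is a leaf — visit 2.
      Visit 18.
      At 18: go right to 30.
        At 30: no left child.
        Visit 30.
        At 30: go right to 32.
          32 is a leaf — visit 32.
Visit 27.
At 27: go right to 20.
  At 20: go left to 6.
    At 6: no left child.
    Visit 6.
    At 6: go right to 9.
      At 9: no left child.
      Visit 9.
      At 9: go right to 8.
        8 is a leaf — visit 8.
  Visit 20.
  At 20: go right to 33.
    33 is a leaf — visit 33.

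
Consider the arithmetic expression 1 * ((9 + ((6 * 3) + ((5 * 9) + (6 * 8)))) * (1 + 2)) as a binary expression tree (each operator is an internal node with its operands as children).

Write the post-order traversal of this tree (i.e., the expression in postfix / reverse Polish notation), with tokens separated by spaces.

Post-order on an expression tree gives postfix notation: for each operator, emit left operand, right operand, then the operator.

1 9 6 3 * 5 9 * 6 8 * + + + 1 2 + * *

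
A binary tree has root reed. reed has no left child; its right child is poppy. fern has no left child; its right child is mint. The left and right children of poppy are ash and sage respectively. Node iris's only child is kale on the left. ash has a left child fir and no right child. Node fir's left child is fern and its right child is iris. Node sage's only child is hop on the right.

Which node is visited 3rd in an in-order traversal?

In-order visits the left subtree, then the node, then the right subtree.
At reed: no left child.
Visit reed.
At reed: go right to poppy.
  At poppy: go left to ash.
    At ash: go left to fir.
      At fir: go left to fern.
        At fern: no left child.
        Visit fern.
        At fern: go right to mint.
          mint is a leaf — visit mint.
      Visit fir.
      At fir: go right to iris.
        At iris: go left to kale.
          kale is a leaf — visit kale.
        Visit iris.
        At iris: no right child.
    Visit ash.
    At ash: no right child.
  Visit poppy.
  At poppy: go right to sage.
    At sage: no left child.
    Visit sage.
    At sage: go right to hop.
      hop is a leaf — visit hop.
Full in-order sequence: reed, fern, mint, fir, kale, iris, ash, poppy, sage, hop.

mint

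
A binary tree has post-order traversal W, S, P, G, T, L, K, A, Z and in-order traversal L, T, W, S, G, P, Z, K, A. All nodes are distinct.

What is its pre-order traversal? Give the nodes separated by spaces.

The last element of post-order is the root; it splits in-order into left and right subtrees.
Root Z: left subtree has 6 nodes {L, T, W, S, G, P}, right has 2 {K, A}.
  Root L: left subtree has 0 nodes { }, right has 5 {T, W, S, G, P}.
    Root T: left subtree has 0 nodes { }, right has 4 {W, S, G, P}.
      Root G: left subtree has 2 nodes {W, S}, right has 1 {P}.
        Root S: left subtree has 1 node {W}, right has 0 { }.
  Root A: left subtree has 1 node {K}, right has 0 { }.

Z L T G S W P A K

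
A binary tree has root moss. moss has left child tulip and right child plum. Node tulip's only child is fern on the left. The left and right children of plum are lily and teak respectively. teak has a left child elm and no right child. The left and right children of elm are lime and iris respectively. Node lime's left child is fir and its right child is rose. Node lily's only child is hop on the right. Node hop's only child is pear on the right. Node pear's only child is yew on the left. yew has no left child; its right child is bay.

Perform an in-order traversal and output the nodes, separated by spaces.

fern tulip moss lily hop yew bay pear plum fir lime rose elm iris teak

In-order visits the left subtree, then the node, then the right subtree.
At moss: go left to tulip.
  At tulip: go left to fern.
    fern is a leaf — visit fern.
  Visit tulip.
  At tulip: no right child.
Visit moss.
At moss: go right to plum.
  At plum: go left to lily.
    At lily: no left child.
    Visit lily.
    At lily: go right to hop.
      At hop: no left child.
      Visit hop.
      At hop: go right to pear.
        At pear: go left to yew.
          At yew: no left child.
          Visit yew.
          At yew: go right to bay.
            bay is a leaf — visit bay.
        Visit pear.
        At pear: no right child.
  Visit plum.
  At plum: go right to teak.
    At teak: go left to elm.
      At elm: go left to lime.
        At lime: go left to fir.
          fir is a leaf — visit fir.
        Visit lime.
        At lime: go right to rose.
          rose is a leaf — visit rose.
      Visit elm.
      At elm: go right to iris.
        iris is a leaf — visit iris.
    Visit teak.
    At teak: no right child.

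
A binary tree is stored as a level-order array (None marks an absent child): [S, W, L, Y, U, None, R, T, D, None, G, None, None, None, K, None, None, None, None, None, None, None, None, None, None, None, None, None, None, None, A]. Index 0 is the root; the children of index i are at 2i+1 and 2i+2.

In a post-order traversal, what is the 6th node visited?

W

Post-order visits the left subtree, then the right subtree, then the node.
At S: go left to W.
  At W: go left to Y.
    At Y: go left to T.
      T is a leaf — visit T.
    At Y: go right to D.
      D is a leaf — visit D.
    Visit Y.
  At W: go right to U.
    At U: no left child.
    At U: go right to G.
      G is a leaf — visit G.
    Visit U.
  Visit W.
At S: go right to L.
  At L: no left child.
  At L: go right to R.
    At R: no left child.
    At R: go right to K.
      At K: no left child.
      At K: go right to A.
        A is a leaf — visit A.
      Visit K.
    Visit R.
  Visit L.
Visit S.
Full post-order sequence: T, D, Y, G, U, W, A, K, R, L, S.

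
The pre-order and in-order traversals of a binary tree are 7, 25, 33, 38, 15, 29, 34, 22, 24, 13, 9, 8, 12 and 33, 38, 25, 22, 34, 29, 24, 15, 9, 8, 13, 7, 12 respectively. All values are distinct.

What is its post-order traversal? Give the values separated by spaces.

38 33 22 34 24 29 8 9 13 15 25 12 7

The first element of pre-order is the root; it splits in-order into left and right subtrees.
Root 7: left subtree has 11 nodes {33, 38, 25, 22, 34, 29, 24, 15, 9, 8, 13}, right has 1 {12}.
  Root 25: left subtree has 2 nodes {33, 38}, right has 8 {22, 34, 29, 24, 15, 9, 8, 13}.
    Root 33: left subtree has 0 nodes { }, right has 1 {38}.
    Root 15: left subtree has 4 nodes {22, 34, 29, 24}, right has 3 {9, 8, 13}.
      Root 29: left subtree has 2 nodes {22, 34}, right has 1 {24}.
        Root 34: left subtree has 1 node {22}, right has 0 { }.
      Root 13: left subtree has 2 nodes {9, 8}, right has 0 { }.
        Root 9: left subtree has 0 nodes { }, right has 1 {8}.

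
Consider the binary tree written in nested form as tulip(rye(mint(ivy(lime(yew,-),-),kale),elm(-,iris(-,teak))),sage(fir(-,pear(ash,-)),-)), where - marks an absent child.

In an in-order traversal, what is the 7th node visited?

elm

In-order visits the left subtree, then the node, then the right subtree.
At tulip: go left to rye.
  At rye: go left to mint.
    At mint: go left to ivy.
      At ivy: go left to lime.
        At lime: go left to yew.
          yew is a leaf — visit yew.
        Visit lime.
        At lime: no right child.
      Visit ivy.
      At ivy: no right child.
    Visit mint.
    At mint: go right to kale.
      kale is a leaf — visit kale.
  Visit rye.
  At rye: go right to elm.
    At elm: no left child.
    Visit elm.
    At elm: go right to iris.
      At iris: no left child.
      Visit iris.
      At iris: go right to teak.
        teak is a leaf — visit teak.
Visit tulip.
At tulip: go right to sage.
  At sage: go left to fir.
    At fir: no left child.
    Visit fir.
    At fir: go right to pear.
      At pear: go left to ash.
        ash is a leaf — visit ash.
      Visit pear.
      At pear: no right child.
  Visit sage.
  At sage: no right child.
Full in-order sequence: yew, lime, ivy, mint, kale, rye, elm, iris, teak, tulip, fir, ash, pear, sage.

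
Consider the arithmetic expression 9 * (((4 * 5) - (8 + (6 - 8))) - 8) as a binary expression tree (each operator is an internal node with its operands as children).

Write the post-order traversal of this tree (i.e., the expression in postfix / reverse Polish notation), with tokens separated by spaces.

9 4 5 * 8 6 8 - + - 8 - *

Post-order on an expression tree gives postfix notation: for each operator, emit left operand, right operand, then the operator.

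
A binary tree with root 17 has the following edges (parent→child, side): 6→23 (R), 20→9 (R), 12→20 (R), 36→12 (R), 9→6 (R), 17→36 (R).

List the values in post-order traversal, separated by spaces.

Post-order visits the left subtree, then the right subtree, then the node.
At 17: no left child.
At 17: go right to 36.
  At 36: no left child.
  At 36: go right to 12.
    At 12: no left child.
    At 12: go right to 20.
      At 20: no left child.
      At 20: go right to 9.
        At 9: no left child.
        At 9: go right to 6.
          At 6: no left child.
          At 6: go right to 23.
            23 is a leaf — visit 23.
          Visit 6.
        Visit 9.
      Visit 20.
    Visit 12.
  Visit 36.
Visit 17.

23 6 9 20 12 36 17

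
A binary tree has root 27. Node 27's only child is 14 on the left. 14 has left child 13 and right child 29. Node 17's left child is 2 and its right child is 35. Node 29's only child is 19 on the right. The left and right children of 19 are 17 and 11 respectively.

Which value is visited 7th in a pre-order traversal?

Pre-order visits the node, then its left subtree, then its right subtree.
Visit 27.
At 27: go left to 14.
  Visit 14.
  At 14: go left to 13.
    13 is a leaf — visit 13.
  At 14: go right to 29.
    Visit 29.
    At 29: no left child.
    At 29: go right to 19.
      Visit 19.
      At 19: go left to 17.
        Visit 17.
        At 17: go left to 2.
          2 is a leaf — visit 2.
        At 17: go right to 35.
          35 is a leaf — visit 35.
      At 19: go right to 11.
        11 is a leaf — visit 11.
At 27: no right child.
Full pre-order sequence: 27, 14, 13, 29, 19, 17, 2, 35, 11.

2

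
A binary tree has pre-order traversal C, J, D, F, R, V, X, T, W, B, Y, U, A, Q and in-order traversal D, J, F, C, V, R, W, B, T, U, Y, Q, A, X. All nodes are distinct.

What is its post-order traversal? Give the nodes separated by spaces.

D F J V B W U Q A Y T X R C

The first element of pre-order is the root; it splits in-order into left and right subtrees.
Root C: left subtree has 3 nodes {D, J, F}, right has 10 {V, R, W, B, T, U, Y, Q, A, X}.
  Root J: left subtree has 1 node {D}, right has 1 {F}.
  Root R: left subtree has 1 node {V}, right has 8 {W, B, T, U, Y, Q, A, X}.
    Root X: left subtree has 7 nodes {W, B, T, U, Y, Q, A}, right has 0 { }.
      Root T: left subtree has 2 nodes {W, B}, right has 4 {U, Y, Q, A}.
        Root W: left subtree has 0 nodes { }, right has 1 {B}.
        Root Y: left subtree has 1 node {U}, right has 2 {Q, A}.
          Root A: left subtree has 1 node {Q}, right has 0 { }.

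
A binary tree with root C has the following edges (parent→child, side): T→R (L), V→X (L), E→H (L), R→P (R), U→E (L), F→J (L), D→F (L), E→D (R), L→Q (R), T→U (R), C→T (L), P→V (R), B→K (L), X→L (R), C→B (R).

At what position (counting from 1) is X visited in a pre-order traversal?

6

Pre-order visits the node, then its left subtree, then its right subtree.
Visit C.
At C: go left to T.
  Visit T.
  At T: go left to R.
    Visit R.
    At R: no left child.
    At R: go right to P.
      Visit P.
      At P: no left child.
      At P: go right to V.
        Visit V.
        At V: go left to X.
          Visit X.
          At X: no left child.
          At X: go right to L.
            Visit L.
            At L: no left child.
            At L: go right to Q.
              Q is a leaf — visit Q.
        At V: no right child.
  At T: go right to U.
    Visit U.
    At U: go left to E.
      Visit E.
      At E: go left to H.
        H is a leaf — visit H.
      At E: go right to D.
        Visit D.
        At D: go left to F.
          Visit F.
          At F: go left to J.
            J is a leaf — visit J.
          At F: no right child.
        At D: no right child.
    At U: no right child.
At C: go right to B.
  Visit B.
  At B: go left to K.
    K is a leaf — visit K.
  At B: no right child.
Full pre-order sequence: C, T, R, P, V, X, L, Q, U, E, H, D, F, J, B, K.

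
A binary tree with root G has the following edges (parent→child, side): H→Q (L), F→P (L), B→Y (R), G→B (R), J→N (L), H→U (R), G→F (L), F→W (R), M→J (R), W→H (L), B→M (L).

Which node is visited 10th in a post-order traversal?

Y

Post-order visits the left subtree, then the right subtree, then the node.
At G: go left to F.
  At F: go left to P.
    P is a leaf — visit P.
  At F: go right to W.
    At W: go left to H.
      At H: go left to Q.
        Q is a leaf — visit Q.
      At H: go right to U.
        U is a leaf — visit U.
      Visit H.
    At W: no right child.
    Visit W.
  Visit F.
At G: go right to B.
  At B: go left to M.
    At M: no left child.
    At M: go right to J.
      At J: go left to N.
        N is a leaf — visit N.
      At J: no right child.
      Visit J.
    Visit M.
  At B: go right to Y.
    Y is a leaf — visit Y.
  Visit B.
Visit G.
Full post-order sequence: P, Q, U, H, W, F, N, J, M, Y, B, G.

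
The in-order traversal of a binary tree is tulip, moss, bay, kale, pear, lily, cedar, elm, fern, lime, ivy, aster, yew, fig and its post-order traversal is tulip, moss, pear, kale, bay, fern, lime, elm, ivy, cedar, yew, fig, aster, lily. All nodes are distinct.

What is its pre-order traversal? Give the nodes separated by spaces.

The last element of post-order is the root; it splits in-order into left and right subtrees.
Root lily: left subtree has 5 nodes {tulip, moss, bay, kale, pear}, right has 8 {cedar, elm, fern, lime, ivy, aster, yew, fig}.
  Root bay: left subtree has 2 nodes {tulip, moss}, right has 2 {kale, pear}.
    Root moss: left subtree has 1 node {tulip}, right has 0 { }.
    Root kale: left subtree has 0 nodes { }, right has 1 {pear}.
  Root aster: left subtree has 5 nodes {cedar, elm, fern, lime, ivy}, right has 2 {yew, fig}.
    Root cedar: left subtree has 0 nodes { }, right has 4 {elm, fern, lime, ivy}.
      Root ivy: left subtree has 3 nodes {elm, fern, lime}, right has 0 { }.
        Root elm: left subtree has 0 nodes { }, right has 2 {fern, lime}.
          Root lime: left subtree has 1 node {fern}, right has 0 { }.
    Root fig: left subtree has 1 node {yew}, right has 0 { }.

lily bay moss tulip kale pear aster cedar ivy elm lime fern fig yew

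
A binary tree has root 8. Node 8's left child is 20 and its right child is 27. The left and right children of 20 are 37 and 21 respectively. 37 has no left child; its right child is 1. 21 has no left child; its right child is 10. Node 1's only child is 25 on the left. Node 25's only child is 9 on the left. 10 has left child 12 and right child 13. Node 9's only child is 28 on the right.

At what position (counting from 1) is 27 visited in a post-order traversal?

11

Post-order visits the left subtree, then the right subtree, then the node.
At 8: go left to 20.
  At 20: go left to 37.
    At 37: no left child.
    At 37: go right to 1.
      At 1: go left to 25.
        At 25: go left to 9.
          At 9: no left child.
          At 9: go right to 28.
            28 is a leaf — visit 28.
          Visit 9.
        At 25: no right child.
        Visit 25.
      At 1: no right child.
      Visit 1.
    Visit 37.
  At 20: go right to 21.
    At 21: no left child.
    At 21: go right to 10.
      At 10: go left to 12.
        12 is a leaf — visit 12.
      At 10: go right to 13.
        13 is a leaf — visit 13.
      Visit 10.
    Visit 21.
  Visit 20.
At 8: go right to 27.
  27 is a leaf — visit 27.
Visit 8.
Full post-order sequence: 28, 9, 25, 1, 37, 12, 13, 10, 21, 20, 27, 8.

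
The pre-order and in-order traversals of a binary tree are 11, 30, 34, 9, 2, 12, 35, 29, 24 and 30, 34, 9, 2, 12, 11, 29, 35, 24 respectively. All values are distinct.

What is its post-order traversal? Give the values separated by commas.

12, 2, 9, 34, 30, 29, 24, 35, 11

The first element of pre-order is the root; it splits in-order into left and right subtrees.
Root 11: left subtree has 5 nodes {30, 34, 9, 2, 12}, right has 3 {29, 35, 24}.
  Root 30: left subtree has 0 nodes { }, right has 4 {34, 9, 2, 12}.
    Root 34: left subtree has 0 nodes { }, right has 3 {9, 2, 12}.
      Root 9: left subtree has 0 nodes { }, right has 2 {2, 12}.
        Root 2: left subtree has 0 nodes { }, right has 1 {12}.
  Root 35: left subtree has 1 node {29}, right has 1 {24}.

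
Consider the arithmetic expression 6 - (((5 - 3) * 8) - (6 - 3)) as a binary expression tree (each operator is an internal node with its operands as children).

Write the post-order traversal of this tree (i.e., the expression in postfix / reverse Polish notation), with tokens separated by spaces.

Post-order on an expression tree gives postfix notation: for each operator, emit left operand, right operand, then the operator.

6 5 3 - 8 * 6 3 - - -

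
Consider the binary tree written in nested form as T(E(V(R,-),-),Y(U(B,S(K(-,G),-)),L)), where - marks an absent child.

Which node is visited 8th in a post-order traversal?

Post-order visits the left subtree, then the right subtree, then the node.
At T: go left to E.
  At E: go left to V.
    At V: go left to R.
      R is a leaf — visit R.
    At V: no right child.
    Visit V.
  At E: no right child.
  Visit E.
At T: go right to Y.
  At Y: go left to U.
    At U: go left to B.
      B is a leaf — visit B.
    At U: go right to S.
      At S: go left to K.
        At K: no left child.
        At K: go right to G.
          G is a leaf — visit G.
        Visit K.
      At S: no right child.
      Visit S.
    Visit U.
  At Y: go right to L.
    L is a leaf — visit L.
  Visit Y.
Visit T.
Full post-order sequence: R, V, E, B, G, K, S, U, L, Y, T.

U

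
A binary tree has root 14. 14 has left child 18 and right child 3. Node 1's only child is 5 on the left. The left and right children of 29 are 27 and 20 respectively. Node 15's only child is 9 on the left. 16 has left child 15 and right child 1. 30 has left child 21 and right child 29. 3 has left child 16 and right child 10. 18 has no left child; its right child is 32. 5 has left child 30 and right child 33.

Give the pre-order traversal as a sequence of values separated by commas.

Pre-order visits the node, then its left subtree, then its right subtree.
Visit 14.
At 14: go left to 18.
  Visit 18.
  At 18: no left child.
  At 18: go right to 32.
    32 is a leaf — visit 32.
At 14: go right to 3.
  Visit 3.
  At 3: go left to 16.
    Visit 16.
    At 16: go left to 15.
      Visit 15.
      At 15: go left to 9.
        9 is a leaf — visit 9.
      At 15: no right child.
    At 16: go right to 1.
      Visit 1.
      At 1: go left to 5.
        Visit 5.
        At 5: go left to 30.
          Visit 30.
          At 30: go left to 21.
            21 is a leaf — visit 21.
          At 30: go right to 29.
            Visit 29.
            At 29: go left to 27.
              27 is a leaf — visit 27.
            At 29: go right to 20.
              20 is a leaf — visit 20.
        At 5: go right to 33.
          33 is a leaf — visit 33.
      At 1: no right child.
  At 3: go right to 10.
    10 is a leaf — visit 10.

14, 18, 32, 3, 16, 15, 9, 1, 5, 30, 21, 29, 27, 20, 33, 10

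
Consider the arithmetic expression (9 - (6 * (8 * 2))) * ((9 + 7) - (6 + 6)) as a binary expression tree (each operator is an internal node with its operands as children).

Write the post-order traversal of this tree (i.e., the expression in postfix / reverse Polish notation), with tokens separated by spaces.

Post-order on an expression tree gives postfix notation: for each operator, emit left operand, right operand, then the operator.

9 6 8 2 * * - 9 7 + 6 6 + - *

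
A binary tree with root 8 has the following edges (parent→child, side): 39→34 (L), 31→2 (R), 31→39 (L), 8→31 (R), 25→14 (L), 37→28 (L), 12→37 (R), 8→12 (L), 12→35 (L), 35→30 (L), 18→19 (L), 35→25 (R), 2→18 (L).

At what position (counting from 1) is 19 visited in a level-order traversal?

Level-order visits nodes level by level from the root, left to right within each level.
Level 0: 8
Level 1: 12, 31
Level 2: 35, 37, 39, 2
Level 3: 30, 25, 28, 34, 18
Level 4: 14, 19
Full level-order sequence: 8, 12, 31, 35, 37, 39, 2, 30, 25, 28, 34, 18, 14, 19.

14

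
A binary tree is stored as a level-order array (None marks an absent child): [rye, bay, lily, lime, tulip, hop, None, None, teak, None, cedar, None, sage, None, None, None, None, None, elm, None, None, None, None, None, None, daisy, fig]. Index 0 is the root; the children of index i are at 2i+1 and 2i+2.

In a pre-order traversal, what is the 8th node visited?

lily

Pre-order visits the node, then its left subtree, then its right subtree.
Visit rye.
At rye: go left to bay.
  Visit bay.
  At bay: go left to lime.
    Visit lime.
    At lime: no left child.
    At lime: go right to teak.
      Visit teak.
      At teak: no left child.
      At teak: go right to elm.
        elm is a leaf — visit elm.
  At bay: go right to tulip.
    Visit tulip.
    At tulip: no left child.
    At tulip: go right to cedar.
      cedar is a leaf — visit cedar.
At rye: go right to lily.
  Visit lily.
  At lily: go left to hop.
    Visit hop.
    At hop: no left child.
    At hop: go right to sage.
      Visit sage.
      At sage: go left to daisy.
        daisy is a leaf — visit daisy.
      At sage: go right to fig.
        fig is a leaf — visit fig.
  At lily: no right child.
Full pre-order sequence: rye, bay, lime, teak, elm, tulip, cedar, lily, hop, sage, daisy, fig.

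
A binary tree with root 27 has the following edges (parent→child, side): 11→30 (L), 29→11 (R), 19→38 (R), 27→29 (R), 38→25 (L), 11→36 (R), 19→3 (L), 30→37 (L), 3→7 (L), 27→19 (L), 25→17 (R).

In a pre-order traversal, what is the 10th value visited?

30

Pre-order visits the node, then its left subtree, then its right subtree.
Visit 27.
At 27: go left to 19.
  Visit 19.
  At 19: go left to 3.
    Visit 3.
    At 3: go left to 7.
      7 is a leaf — visit 7.
    At 3: no right child.
  At 19: go right to 38.
    Visit 38.
    At 38: go left to 25.
      Visit 25.
      At 25: no left child.
      At 25: go right to 17.
        17 is a leaf — visit 17.
    At 38: no right child.
At 27: go right to 29.
  Visit 29.
  At 29: no left child.
  At 29: go right to 11.
    Visit 11.
    At 11: go left to 30.
      Visit 30.
      At 30: go left to 37.
        37 is a leaf — visit 37.
      At 30: no right child.
    At 11: go right to 36.
      36 is a leaf — visit 36.
Full pre-order sequence: 27, 19, 3, 7, 38, 25, 17, 29, 11, 30, 37, 36.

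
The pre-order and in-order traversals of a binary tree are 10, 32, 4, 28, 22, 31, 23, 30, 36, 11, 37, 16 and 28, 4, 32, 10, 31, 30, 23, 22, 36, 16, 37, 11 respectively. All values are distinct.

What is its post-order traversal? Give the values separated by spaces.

The first element of pre-order is the root; it splits in-order into left and right subtrees.
Root 10: left subtree has 3 nodes {28, 4, 32}, right has 8 {31, 30, 23, 22, 36, 16, 37, 11}.
  Root 32: left subtree has 2 nodes {28, 4}, right has 0 { }.
    Root 4: left subtree has 1 node {28}, right has 0 { }.
  Root 22: left subtree has 3 nodes {31, 30, 23}, right has 4 {36, 16, 37, 11}.
    Root 31: left subtree has 0 nodes { }, right has 2 {30, 23}.
      Root 23: left subtree has 1 node {30}, right has 0 { }.
    Root 36: left subtree has 0 nodes { }, right has 3 {16, 37, 11}.
      Root 11: left subtree has 2 nodes {16, 37}, right has 0 { }.
        Root 37: left subtree has 1 node {16}, right has 0 { }.

28 4 32 30 23 31 16 37 11 36 22 10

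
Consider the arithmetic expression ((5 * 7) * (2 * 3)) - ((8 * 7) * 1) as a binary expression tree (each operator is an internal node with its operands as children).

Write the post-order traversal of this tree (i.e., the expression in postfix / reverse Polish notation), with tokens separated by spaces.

Post-order on an expression tree gives postfix notation: for each operator, emit left operand, right operand, then the operator.

5 7 * 2 3 * * 8 7 * 1 * -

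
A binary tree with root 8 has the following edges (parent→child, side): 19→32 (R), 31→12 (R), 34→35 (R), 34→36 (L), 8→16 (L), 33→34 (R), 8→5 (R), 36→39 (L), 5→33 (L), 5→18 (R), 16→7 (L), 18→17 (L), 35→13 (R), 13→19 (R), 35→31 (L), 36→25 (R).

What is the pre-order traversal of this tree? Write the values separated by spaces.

Pre-order visits the node, then its left subtree, then its right subtree.
Visit 8.
At 8: go left to 16.
  Visit 16.
  At 16: go left to 7.
    7 is a leaf — visit 7.
  At 16: no right child.
At 8: go right to 5.
  Visit 5.
  At 5: go left to 33.
    Visit 33.
    At 33: no left child.
    At 33: go right to 34.
      Visit 34.
      At 34: go left to 36.
        Visit 36.
        At 36: go left to 39.
          39 is a leaf — visit 39.
        At 36: go right to 25.
          25 is a leaf — visit 25.
      At 34: go right to 35.
        Visit 35.
        At 35: go left to 31.
          Visit 31.
          At 31: no left child.
          At 31: go right to 12.
            12 is a leaf — visit 12.
        At 35: go right to 13.
          Visit 13.
          At 13: no left child.
          At 13: go right to 19.
            Visit 19.
            At 19: no left child.
            At 19: go right to 32.
              32 is a leaf — visit 32.
  At 5: go right to 18.
    Visit 18.
    At 18: go left to 17.
      17 is a leaf — visit 17.
    At 18: no right child.

8 16 7 5 33 34 36 39 25 35 31 12 13 19 32 18 17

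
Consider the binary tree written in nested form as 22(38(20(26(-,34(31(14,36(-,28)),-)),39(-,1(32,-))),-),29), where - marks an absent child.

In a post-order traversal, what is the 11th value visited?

Post-order visits the left subtree, then the right subtree, then the node.
At 22: go left to 38.
  At 38: go left to 20.
    At 20: go left to 26.
      At 26: no left child.
      At 26: go right to 34.
        At 34: go left to 31.
          At 31: go left to 14.
            14 is a leaf — visit 14.
          At 31: go right to 36.
            At 36: no left child.
            At 36: go right to 28.
              28 is a leaf — visit 28.
            Visit 36.
          Visit 31.
        At 34: no right child.
        Visit 34.
      Visit 26.
    At 20: go right to 39.
      At 39: no left child.
      At 39: go right to 1.
        At 1: go left to 32.
          32 is a leaf — visit 32.
        At 1: no right child.
        Visit 1.
      Visit 39.
    Visit 20.
  At 38: no right child.
  Visit 38.
At 22: go right to 29.
  29 is a leaf — visit 29.
Visit 22.
Full post-order sequence: 14, 28, 36, 31, 34, 26, 32, 1, 39, 20, 38, 29, 22.

38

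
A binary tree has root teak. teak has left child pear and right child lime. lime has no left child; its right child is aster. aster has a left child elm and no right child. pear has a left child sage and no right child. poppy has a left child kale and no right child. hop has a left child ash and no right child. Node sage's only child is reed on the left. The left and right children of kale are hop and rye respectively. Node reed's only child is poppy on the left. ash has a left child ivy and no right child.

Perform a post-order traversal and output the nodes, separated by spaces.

ivy ash hop rye kale poppy reed sage pear elm aster lime teak

Post-order visits the left subtree, then the right subtree, then the node.
At teak: go left to pear.
  At pear: go left to sage.
    At sage: go left to reed.
      At reed: go left to poppy.
        At poppy: go left to kale.
          At kale: go left to hop.
            At hop: go left to ash.
              At ash: go left to ivy.
                ivy is a leaf — visit ivy.
              At ash: no right child.
              Visit ash.
            At hop: no right child.
            Visit hop.
          At kale: go right to rye.
            rye is a leaf — visit rye.
          Visit kale.
        At poppy: no right child.
        Visit poppy.
      At reed: no right child.
      Visit reed.
    At sage: no right child.
    Visit sage.
  At pear: no right child.
  Visit pear.
At teak: go right to lime.
  At lime: no left child.
  At lime: go right to aster.
    At aster: go left to elm.
      elm is a leaf — visit elm.
    At aster: no right child.
    Visit aster.
  Visit lime.
Visit teak.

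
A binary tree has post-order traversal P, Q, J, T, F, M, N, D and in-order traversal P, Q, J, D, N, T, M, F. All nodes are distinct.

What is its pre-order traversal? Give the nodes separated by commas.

The last element of post-order is the root; it splits in-order into left and right subtrees.
Root D: left subtree has 3 nodes {P, Q, J}, right has 4 {N, T, M, F}.
  Root J: left subtree has 2 nodes {P, Q}, right has 0 { }.
    Root Q: left subtree has 1 node {P}, right has 0 { }.
  Root N: left subtree has 0 nodes { }, right has 3 {T, M, F}.
    Root M: left subtree has 1 node {T}, right has 1 {F}.

D, J, Q, P, N, M, T, F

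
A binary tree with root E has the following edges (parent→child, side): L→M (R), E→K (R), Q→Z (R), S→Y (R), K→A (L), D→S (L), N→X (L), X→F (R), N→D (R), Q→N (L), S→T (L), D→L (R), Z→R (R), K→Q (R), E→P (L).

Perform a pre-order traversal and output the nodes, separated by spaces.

E P K A Q N X F D S T Y L M Z R

Pre-order visits the node, then its left subtree, then its right subtree.
Visit E.
At E: go left to P.
  P is a leaf — visit P.
At E: go right to K.
  Visit K.
  At K: go left to A.
    A is a leaf — visit A.
  At K: go right to Q.
    Visit Q.
    At Q: go left to N.
      Visit N.
      At N: go left to X.
        Visit X.
        At X: no left child.
        At X: go right to F.
          F is a leaf — visit F.
      At N: go right to D.
        Visit D.
        At D: go left to S.
          Visit S.
          At S: go left to T.
            T is a leaf — visit T.
          At S: go right to Y.
            Y is a leaf — visit Y.
        At D: go right to L.
          Visit L.
          At L: no left child.
          At L: go right to M.
            M is a leaf — visit M.
    At Q: go right to Z.
      Visit Z.
      At Z: no left child.
      At Z: go right to R.
        R is a leaf — visit R.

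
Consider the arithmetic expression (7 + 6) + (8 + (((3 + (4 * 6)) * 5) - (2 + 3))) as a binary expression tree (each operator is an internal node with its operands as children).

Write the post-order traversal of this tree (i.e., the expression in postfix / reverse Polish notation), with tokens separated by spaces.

Post-order on an expression tree gives postfix notation: for each operator, emit left operand, right operand, then the operator.

7 6 + 8 3 4 6 * + 5 * 2 3 + - + +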